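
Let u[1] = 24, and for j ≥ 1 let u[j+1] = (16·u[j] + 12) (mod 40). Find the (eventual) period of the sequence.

5

Computing terms: u[1] = 24,  u[2] = 36,  u[3] = 28,  u[4] = 20,  u[5] = 12,  u[6] = 4,  u[7] = 36.
Since u[7] = u[2] = 36, the sequence is eventually periodic: after a pre-period of length 1 it cycles with period 5.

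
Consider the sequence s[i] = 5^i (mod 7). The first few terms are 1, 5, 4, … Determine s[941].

We have s[0] = 1,  s[1] = 5,  s[2] = 4,  s[3] = 6,  s[4] = 2,  s[5] = 3,  s[6] = 1.
The sequence repeats with period 6.
(941 - 0) mod 6 = 5, so s[941] = s[5] = 3.

3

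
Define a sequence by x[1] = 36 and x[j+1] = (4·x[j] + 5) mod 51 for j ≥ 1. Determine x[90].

13

x[1] = 36, x[2] = 47, x[3] = 40, x[4] = 12, x[5] = 2, x[6] = 13, x[7] = 6, x[8] = 29, x[9] = 19, x[10] = 30, x[11] = 23, x[12] = 46, x[13] = 36.
Since x[13] = x[1] = 36, the sequence is periodic with period 12.
So x[90] = x[1 + ((90-1) mod 12)] = x[6] = 13.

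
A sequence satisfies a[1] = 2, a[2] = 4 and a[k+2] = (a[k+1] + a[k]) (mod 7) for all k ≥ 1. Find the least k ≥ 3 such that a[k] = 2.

5

We have a[1] = 2,  a[2] = 4,  a[3] = 6,  a[4] = 3,  a[5] = 2,  a[6] = 5,  a[7] = 0,  a[8] = 5,  a[9] = 5,  a[10] = 3,  a[11] = 1,  a[12] = 4,  a[13] = 5,  a[14] = 2,  a[15] = 0,  a[16] = 2,  a[17] = 2,  a[18] = 4.
Since (a[17], a[18]) = (a[1], a[2]) = (2, 4) (two consecutive terms determine the rest), the sequence is periodic with period 16.
The value 2 first appears (with k ≥ 3) at a[5].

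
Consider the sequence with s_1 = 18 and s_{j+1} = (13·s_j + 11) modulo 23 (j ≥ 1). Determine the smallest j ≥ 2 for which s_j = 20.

11

Listing terms: s_1 = 18, s_2 = 15, s_3 = 22, s_4 = 21, s_5 = 8, s_6 = 0, s_7 = 11, s_8 = 16, s_9 = 12, s_{10} = 6, s_{11} = 20, s_{12} = 18.
Since s_{12} = s_1 = 18, the sequence is periodic with period 11.
The value 20 first appears (with j ≥ 2) at s_{11}.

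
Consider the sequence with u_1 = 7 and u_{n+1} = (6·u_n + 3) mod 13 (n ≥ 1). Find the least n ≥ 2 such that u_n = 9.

11

Listing terms: u_1 = 7,  u_2 = 6,  u_3 = 0,  u_4 = 3,  u_5 = 8,  u_6 = 12,  u_7 = 10,  u_8 = 11,  u_9 = 4,  u_{10} = 1,  u_{11} = 9,  u_{12} = 5,  u_{13} = 7.
Since u_{13} = u_1 = 7, the sequence is periodic with period 12.
The value 9 first appears (with n ≥ 2) at u_{11}.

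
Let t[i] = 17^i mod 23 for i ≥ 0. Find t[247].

We have t[0] = 1; t[1] = 17; t[2] = 13; t[3] = 14; t[4] = 8; t[5] = 21; t[6] = 12; t[7] = 20; t[8] = 18; t[9] = 7; t[10] = 4; t[11] = 22; t[12] = 6; t[13] = 10; t[14] = 9; t[15] = 15; t[16] = 2; t[17] = 11; t[18] = 3; t[19] = 5; t[20] = 16; t[21] = 19; t[22] = 1.
Since t[22] = t[0] = 1, the sequence is periodic with period 22.
So t[247] = t[0 + ((247-0) mod 22)] = t[5] = 21.

21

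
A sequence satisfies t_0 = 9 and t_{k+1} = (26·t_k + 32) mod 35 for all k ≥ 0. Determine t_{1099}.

7

Computing terms: t_0 = 9,  t_1 = 21,  t_2 = 18,  t_3 = 10,  t_4 = 12,  t_5 = 29,  t_6 = 16,  t_7 = 28,  t_8 = 25,  t_9 = 17,  t_{10} = 19,  t_{11} = 1,  t_{12} = 23,  t_{13} = 0,  t_{14} = 32,  t_{15} = 24,  t_{16} = 26,  t_{17} = 8,  t_{18} = 30,  t_{19} = 7,  t_{20} = 4,  t_{21} = 31,  t_{22} = 33,  t_{23} = 15,  t_{24} = 2,  t_{25} = 14,  t_{26} = 11,  t_{27} = 3,  t_{28} = 5,  t_{29} = 22,  t_{30} = 9.
The sequence repeats with period 30.
(1099 - 0) mod 30 = 19, so t_{1099} = t_{19} = 7.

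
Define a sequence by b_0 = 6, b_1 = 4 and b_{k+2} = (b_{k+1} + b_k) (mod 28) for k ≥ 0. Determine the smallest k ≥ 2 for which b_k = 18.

12

Computing terms: b_0 = 6,  b_1 = 4,  b_2 = 10,  b_3 = 14,  b_4 = 24,  b_5 = 10,  b_6 = 6,  b_7 = 16,  b_8 = 22,  b_9 = 10,  b_{10} = 4,  b_{11} = 14,  b_{12} = 18,  b_{13} = 4,  b_{14} = 22,  b_{15} = 26,  b_{16} = 20,  b_{17} = 18,  b_{18} = 10,  b_{19} = 0,  b_{20} = 10,  b_{21} = 10,  b_{22} = 20,  b_{23} = 2,  b_{24} = 22,  b_{25} = 24,  b_{26} = 18,  b_{27} = 14,  b_{28} = 4,  b_{29} = 18,  b_{30} = 22,  b_{31} = 12,  b_{32} = 6,  b_{33} = 18,  b_{34} = 24,  b_{35} = 14,  b_{36} = 10,  b_{37} = 24,  b_{38} = 6,  b_{39} = 2,  b_{40} = 8,  b_{41} = 10,  b_{42} = 18,  b_{43} = 0,  b_{44} = 18,  b_{45} = 18,  b_{46} = 8,  b_{47} = 26,  b_{48} = 6,  b_{49} = 4.
The sequence repeats with period 48.
The value 18 first appears (with k ≥ 2) at b_{12}.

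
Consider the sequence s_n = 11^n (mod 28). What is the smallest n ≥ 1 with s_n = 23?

We have s_0 = 1, s_1 = 11, s_2 = 9, s_3 = 15, s_4 = 25, s_5 = 23, s_6 = 1.
Since s_6 = s_0 = 1, the sequence is periodic with period 6.
The value 23 first appears (with n ≥ 1) at s_5.

5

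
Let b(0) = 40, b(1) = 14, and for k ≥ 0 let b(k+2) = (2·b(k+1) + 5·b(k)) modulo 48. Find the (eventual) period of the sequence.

Listing terms: b(0) = 40, b(1) = 14, b(2) = 36, b(3) = 46, b(4) = 32, b(5) = 6, b(6) = 28, b(7) = 38, b(8) = 24, b(9) = 46, b(10) = 20, b(11) = 30, b(12) = 16, b(13) = 38, b(14) = 12, b(15) = 22, b(16) = 8, b(17) = 30, b(18) = 4, b(19) = 14, b(20) = 0, b(21) = 22, b(22) = 44, b(23) = 6, b(24) = 40, b(25) = 14.
The sequence repeats with period 24.

24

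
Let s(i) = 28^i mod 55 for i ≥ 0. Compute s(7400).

1

Computing terms: s(0) = 1, s(1) = 28, s(2) = 14, s(3) = 7, s(4) = 31, s(5) = 43, s(6) = 49, s(7) = 52, s(8) = 26, s(9) = 13, s(10) = 34, s(11) = 17, s(12) = 36, s(13) = 18, s(14) = 9, s(15) = 32, s(16) = 16, s(17) = 8, s(18) = 4, s(19) = 2, s(20) = 1.
The sequence repeats with period 20.
(7400 - 0) mod 20 = 0, so s(7400) = s(0) = 1.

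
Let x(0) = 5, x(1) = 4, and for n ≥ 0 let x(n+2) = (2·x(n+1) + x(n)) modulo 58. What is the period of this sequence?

x(0) = 5; x(1) = 4; x(2) = 13; x(3) = 30; x(4) = 15; x(5) = 2; x(6) = 19; x(7) = 40; x(8) = 41; x(9) = 6; x(10) = 53; x(11) = 54; x(12) = 45; x(13) = 28; x(14) = 43; x(15) = 56; x(16) = 39; x(17) = 18; x(18) = 17; x(19) = 52; x(20) = 5; x(21) = 4.
Since (x(20), x(21)) = (x(0), x(1)) = (5, 4) (two consecutive terms determine the rest), the sequence is periodic with period 20.

20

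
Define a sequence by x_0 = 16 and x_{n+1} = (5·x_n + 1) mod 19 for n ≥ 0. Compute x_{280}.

Listing terms: x_0 = 16,  x_1 = 5,  x_2 = 7,  x_3 = 17,  x_4 = 10,  x_5 = 13,  x_6 = 9,  x_7 = 8,  x_8 = 3,  x_9 = 16.
The sequence repeats with period 9.
(280 - 0) mod 9 = 1, so x_{280} = x_1 = 5.

5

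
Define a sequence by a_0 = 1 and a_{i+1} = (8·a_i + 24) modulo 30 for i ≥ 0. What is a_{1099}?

We have a_0 = 1,  a_1 = 2,  a_2 = 10,  a_3 = 14,  a_4 = 16,  a_5 = 2.
Since a_5 = a_1 = 2, the sequence is eventually periodic: after a pre-period of length 1 it cycles with period 4.
For i ≥ 1, a_i depends only on (i - 1) mod 4. (1099 - 1) mod 4 = 2, so a_{1099} = a_3 = 14.

14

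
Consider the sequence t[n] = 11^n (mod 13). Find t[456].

1

Listing terms: t[1] = 11,  t[2] = 4,  t[3] = 5,  t[4] = 3,  t[5] = 7,  t[6] = 12,  t[7] = 2,  t[8] = 9,  t[9] = 8,  t[10] = 10,  t[11] = 6,  t[12] = 1,  t[13] = 11.
The sequence repeats with period 12.
So t[456] = t[1 + ((456-1) mod 12)] = t[12] = 1.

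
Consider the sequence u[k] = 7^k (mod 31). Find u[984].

8

We have u[1] = 7; u[2] = 18; u[3] = 2; u[4] = 14; u[5] = 5; u[6] = 4; u[7] = 28; u[8] = 10; u[9] = 8; u[10] = 25; u[11] = 20; u[12] = 16; u[13] = 19; u[14] = 9; u[15] = 1; u[16] = 7.
Since u[16] = u[1] = 7, the sequence is periodic with period 15.
So u[984] = u[1 + ((984-1) mod 15)] = u[9] = 8.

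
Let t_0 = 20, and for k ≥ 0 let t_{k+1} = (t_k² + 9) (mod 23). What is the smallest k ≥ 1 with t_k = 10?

9

t_0 = 20,  t_1 = 18,  t_2 = 11,  t_3 = 15,  t_4 = 4,  t_5 = 2,  t_6 = 13,  t_7 = 17,  t_8 = 22,  t_9 = 10,  t_{10} = 17.
Since t_{10} = t_7 = 17, the sequence is eventually periodic: after a pre-period of length 7 it cycles with period 3.
The value 10 first appears (with k ≥ 1) at t_9.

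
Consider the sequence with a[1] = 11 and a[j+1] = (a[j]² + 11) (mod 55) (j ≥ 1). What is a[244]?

Computing terms: a[1] = 11, a[2] = 22, a[3] = 0, a[4] = 11.
The sequence repeats with period 3.
(244 - 1) mod 3 = 0, so a[244] = a[1] = 11.

11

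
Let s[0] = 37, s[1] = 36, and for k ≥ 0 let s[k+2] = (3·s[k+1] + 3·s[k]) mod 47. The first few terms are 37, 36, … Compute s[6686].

24

s[0] = 37; s[1] = 36; s[2] = 31; s[3] = 13; s[4] = 38; s[5] = 12; s[6] = 9; s[7] = 16; s[8] = 28; s[9] = 38; s[10] = 10; s[11] = 3; s[12] = 39; s[13] = 32; s[14] = 25; s[15] = 30; s[16] = 24; s[17] = 21; s[18] = 41; s[19] = 45; s[20] = 23; s[21] = 16; s[22] = 23; s[23] = 23; s[24] = 44; s[25] = 13; s[26] = 30; s[27] = 35; s[28] = 7; s[29] = 32; s[30] = 23; s[31] = 24; s[32] = 0; s[33] = 25; s[34] = 28; s[35] = 18; s[36] = 44; s[37] = 45; s[38] = 32; s[39] = 43; s[40] = 37; s[41] = 5; s[42] = 32; s[43] = 17; s[44] = 6; s[45] = 22; s[46] = 37; s[47] = 36.
The sequence repeats with period 46.
So s[6686] = s[0 + ((6686-0) mod 46)] = s[16] = 24.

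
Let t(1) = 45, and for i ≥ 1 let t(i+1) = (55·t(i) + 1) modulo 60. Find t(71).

We have t(1) = 45, t(2) = 16, t(3) = 41, t(4) = 36, t(5) = 1, t(6) = 56, t(7) = 21, t(8) = 16.
Since t(8) = t(2) = 16, the sequence is eventually periodic: after a pre-period of length 1 it cycles with period 6.
For i ≥ 2, t(i) depends only on (i - 2) mod 6. (71 - 2) mod 6 = 3, so t(71) = t(5) = 1.

1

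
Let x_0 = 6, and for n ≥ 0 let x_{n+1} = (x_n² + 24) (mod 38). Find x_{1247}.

30

Computing terms: x_0 = 6,  x_1 = 22,  x_2 = 14,  x_3 = 30,  x_4 = 12,  x_5 = 16,  x_6 = 14.
Since x_6 = x_2 = 14, the sequence is eventually periodic: after a pre-period of length 2 it cycles with period 4.
For n ≥ 2, x_n depends only on (n - 2) mod 4. (1247 - 2) mod 4 = 1, so x_{1247} = x_3 = 30.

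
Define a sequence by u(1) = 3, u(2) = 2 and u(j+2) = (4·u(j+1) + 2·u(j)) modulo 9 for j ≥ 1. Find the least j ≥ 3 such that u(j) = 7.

u(1) = 3; u(2) = 2; u(3) = 5; u(4) = 6; u(5) = 7; u(6) = 4; u(7) = 3; u(8) = 2.
Since (u(7), u(8)) = (u(1), u(2)) = (3, 2) (two consecutive terms determine the rest), the sequence is periodic with period 6.
The value 7 first appears (with j ≥ 3) at u(5).

5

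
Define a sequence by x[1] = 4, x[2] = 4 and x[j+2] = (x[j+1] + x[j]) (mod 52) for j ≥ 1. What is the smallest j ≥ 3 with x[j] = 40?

We have x[1] = 4, x[2] = 4, x[3] = 8, x[4] = 12, x[5] = 20, x[6] = 32, x[7] = 0, x[8] = 32, x[9] = 32, x[10] = 12, x[11] = 44, x[12] = 4, x[13] = 48, x[14] = 0, x[15] = 48, x[16] = 48, x[17] = 44, x[18] = 40, x[19] = 32, x[20] = 20, x[21] = 0, x[22] = 20, x[23] = 20, x[24] = 40, x[25] = 8, x[26] = 48, x[27] = 4, x[28] = 0, x[29] = 4, x[30] = 4.
Since (x[29], x[30]) = (x[1], x[2]) = (4, 4) (two consecutive terms determine the rest), the sequence is periodic with period 28.
The value 40 first appears (with j ≥ 3) at x[18].

18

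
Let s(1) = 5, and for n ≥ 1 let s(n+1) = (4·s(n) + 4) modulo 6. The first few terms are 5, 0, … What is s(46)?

Computing terms: s(1) = 5,  s(2) = 0,  s(3) = 4,  s(4) = 2,  s(5) = 0.
Since s(5) = s(2) = 0, the sequence is eventually periodic: after a pre-period of length 1 it cycles with period 3.
For n ≥ 2, s(n) depends only on (n - 2) mod 3. (46 - 2) mod 3 = 2, so s(46) = s(4) = 2.

2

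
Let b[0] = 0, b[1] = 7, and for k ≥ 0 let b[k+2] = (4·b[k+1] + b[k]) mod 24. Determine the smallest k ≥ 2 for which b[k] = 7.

Listing terms: b[0] = 0; b[1] = 7; b[2] = 4; b[3] = 23; b[4] = 0; b[5] = 23; b[6] = 20; b[7] = 7; b[8] = 0; b[9] = 7.
Since (b[8], b[9]) = (b[0], b[1]) = (0, 7) (two consecutive terms determine the rest), the sequence is periodic with period 8.
The value 7 first appears (with k ≥ 2) at b[7].

7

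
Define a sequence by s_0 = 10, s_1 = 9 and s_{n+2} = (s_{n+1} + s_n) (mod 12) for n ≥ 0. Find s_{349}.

9

We have s_0 = 10; s_1 = 9; s_2 = 7; s_3 = 4; s_4 = 11; s_5 = 3; s_6 = 2; s_7 = 5; s_8 = 7; s_9 = 0; s_{10} = 7; s_{11} = 7; s_{12} = 2; s_{13} = 9; s_{14} = 11; s_{15} = 8; s_{16} = 7; s_{17} = 3; s_{18} = 10; s_{19} = 1; s_{20} = 11; s_{21} = 0; s_{22} = 11; s_{23} = 11; s_{24} = 10; s_{25} = 9.
The sequence repeats with period 24.
So s_{349} = s_{0 + ((349-0) mod 24)} = s_{13} = 9.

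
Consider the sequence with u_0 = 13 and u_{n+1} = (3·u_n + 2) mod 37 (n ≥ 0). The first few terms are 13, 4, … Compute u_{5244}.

u_0 = 13, u_1 = 4, u_2 = 14, u_3 = 7, u_4 = 23, u_5 = 34, u_6 = 30, u_7 = 18, u_8 = 19, u_9 = 22, u_{10} = 31, u_{11} = 21, u_{12} = 28, u_{13} = 12, u_{14} = 1, u_{15} = 5, u_{16} = 17, u_{17} = 16, u_{18} = 13.
Since u_{18} = u_0 = 13, the sequence is periodic with period 18.
So u_{5244} = u_{0 + ((5244-0) mod 18)} = u_6 = 30.

30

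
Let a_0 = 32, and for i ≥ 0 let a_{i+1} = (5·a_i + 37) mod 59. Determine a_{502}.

9

We have a_0 = 32; a_1 = 20; a_2 = 19; a_3 = 14; a_4 = 48; a_5 = 41; a_6 = 6; a_7 = 8; a_8 = 18; a_9 = 9; a_{10} = 23; a_{11} = 34; a_{12} = 30; a_{13} = 10; a_{14} = 28; a_{15} = 0; a_{16} = 37; a_{17} = 45; a_{18} = 26; a_{19} = 49; a_{20} = 46; a_{21} = 31; a_{22} = 15; a_{23} = 53; a_{24} = 7; a_{25} = 13; a_{26} = 43; a_{27} = 16; a_{28} = 58; a_{29} = 32.
The sequence repeats with period 29.
(502 - 0) mod 29 = 9, so a_{502} = a_9 = 9.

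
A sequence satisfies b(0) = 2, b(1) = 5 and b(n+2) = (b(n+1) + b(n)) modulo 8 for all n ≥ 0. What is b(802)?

7

Computing terms: b(0) = 2; b(1) = 5; b(2) = 7; b(3) = 4; b(4) = 3; b(5) = 7; b(6) = 2; b(7) = 1; b(8) = 3; b(9) = 4; b(10) = 7; b(11) = 3; b(12) = 2; b(13) = 5.
Since (b(12), b(13)) = (b(0), b(1)) = (2, 5) (two consecutive terms determine the rest), the sequence is periodic with period 12.
So b(802) = b(0 + ((802-0) mod 12)) = b(10) = 7.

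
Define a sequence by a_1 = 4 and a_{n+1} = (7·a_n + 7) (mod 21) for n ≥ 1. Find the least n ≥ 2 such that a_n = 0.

3

a_1 = 4, a_2 = 14, a_3 = 0, a_4 = 7, a_5 = 14.
Since a_5 = a_2 = 14, the sequence is eventually periodic: after a pre-period of length 1 it cycles with period 3.
The value 0 first appears (with n ≥ 2) at a_3.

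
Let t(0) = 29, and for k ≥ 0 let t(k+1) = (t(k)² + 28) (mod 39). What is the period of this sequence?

4

We have t(0) = 29, t(1) = 11, t(2) = 32, t(3) = 38, t(4) = 29.
The sequence repeats with period 4.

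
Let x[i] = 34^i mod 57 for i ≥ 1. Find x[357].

46

We have x[1] = 34; x[2] = 16; x[3] = 31; x[4] = 28; x[5] = 40; x[6] = 49; x[7] = 13; x[8] = 43; x[9] = 37; x[10] = 4; x[11] = 22; x[12] = 7; x[13] = 10; x[14] = 55; x[15] = 46; x[16] = 25; x[17] = 52; x[18] = 1; x[19] = 34.
The sequence repeats with period 18.
(357 - 1) mod 18 = 14, so x[357] = x[15] = 46.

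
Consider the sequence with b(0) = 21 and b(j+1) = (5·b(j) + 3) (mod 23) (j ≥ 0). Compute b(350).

13

We have b(0) = 21,  b(1) = 16,  b(2) = 14,  b(3) = 4,  b(4) = 0,  b(5) = 3,  b(6) = 18,  b(7) = 1,  b(8) = 8,  b(9) = 20,  b(10) = 11,  b(11) = 12,  b(12) = 17,  b(13) = 19,  b(14) = 6,  b(15) = 10,  b(16) = 7,  b(17) = 15,  b(18) = 9,  b(19) = 2,  b(20) = 13,  b(21) = 22,  b(22) = 21.
The sequence repeats with period 22.
(350 - 0) mod 22 = 20, so b(350) = b(20) = 13.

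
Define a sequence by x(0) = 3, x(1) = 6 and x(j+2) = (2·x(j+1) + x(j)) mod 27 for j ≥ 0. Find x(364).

x(0) = 3,  x(1) = 6,  x(2) = 15,  x(3) = 9,  x(4) = 6,  x(5) = 21,  x(6) = 21,  x(7) = 9,  x(8) = 12,  x(9) = 6,  x(10) = 24,  x(11) = 0,  x(12) = 24,  x(13) = 21,  x(14) = 12,  x(15) = 18,  x(16) = 21,  x(17) = 6,  x(18) = 6,  x(19) = 18,  x(20) = 15,  x(21) = 21,  x(22) = 3,  x(23) = 0,  x(24) = 3,  x(25) = 6.
Since (x(24), x(25)) = (x(0), x(1)) = (3, 6) (two consecutive terms determine the rest), the sequence is periodic with period 24.
(364 - 0) mod 24 = 4, so x(364) = x(4) = 6.

6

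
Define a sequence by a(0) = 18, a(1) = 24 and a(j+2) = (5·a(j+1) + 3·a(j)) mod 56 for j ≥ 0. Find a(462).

Computing terms: a(0) = 18,  a(1) = 24,  a(2) = 6,  a(3) = 46,  a(4) = 24,  a(5) = 34,  a(6) = 18,  a(7) = 24.
The sequence repeats with period 6.
(462 - 0) mod 6 = 0, so a(462) = a(0) = 18.

18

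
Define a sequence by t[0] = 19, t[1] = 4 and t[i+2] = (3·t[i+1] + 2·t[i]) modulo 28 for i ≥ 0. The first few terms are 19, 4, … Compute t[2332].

t[0] = 19; t[1] = 4; t[2] = 22; t[3] = 18; t[4] = 14; t[5] = 22; t[6] = 10; t[7] = 18; t[8] = 18; t[9] = 6; t[10] = 26; t[11] = 6; t[12] = 14; t[13] = 26; t[14] = 22; t[15] = 6; t[16] = 6; t[17] = 2; t[18] = 18; t[19] = 2; t[20] = 14; t[21] = 18; t[22] = 26; t[23] = 2; t[24] = 2; t[25] = 10; t[26] = 6; t[27] = 10; t[28] = 14; t[29] = 6; t[30] = 18; t[31] = 10; t[32] = 10; t[33] = 22; t[34] = 2; t[35] = 22; t[36] = 14; t[37] = 2; t[38] = 6; t[39] = 22; t[40] = 22; t[41] = 26; t[42] = 10; t[43] = 26; t[44] = 14; t[45] = 10; t[46] = 2; t[47] = 26; t[48] = 26; t[49] = 18; t[50] = 22; t[51] = 18.
Since (t[50], t[51]) = (t[2], t[3]) = (22, 18) (two consecutive terms determine the rest), the sequence is eventually periodic: after a pre-period of length 2 it cycles with period 48.
For i ≥ 2, t[i] depends only on (i - 2) mod 48. (2332 - 2) mod 48 = 26, so t[2332] = t[28] = 14.

14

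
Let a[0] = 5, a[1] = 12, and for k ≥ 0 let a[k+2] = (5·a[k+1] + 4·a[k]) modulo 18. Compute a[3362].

We have a[0] = 5,  a[1] = 12,  a[2] = 8,  a[3] = 16,  a[4] = 4,  a[5] = 12,  a[6] = 4,  a[7] = 14,  a[8] = 14,  a[9] = 0,  a[10] = 2,  a[11] = 10,  a[12] = 4,  a[13] = 6,  a[14] = 10,  a[15] = 2,  a[16] = 14,  a[17] = 6,  a[18] = 14,  a[19] = 4,  a[20] = 4,  a[21] = 0,  a[22] = 16,  a[23] = 8,  a[24] = 14,  a[25] = 12,  a[26] = 8.
Since (a[25], a[26]) = (a[1], a[2]) = (12, 8) (two consecutive terms determine the rest), the sequence is eventually periodic: after a pre-period of length 1 it cycles with period 24.
For k ≥ 1, a[k] depends only on (k - 1) mod 24. (3362 - 1) mod 24 = 1, so a[3362] = a[2] = 8.

8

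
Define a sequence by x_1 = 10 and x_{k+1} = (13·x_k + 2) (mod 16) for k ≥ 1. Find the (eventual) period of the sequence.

Computing terms: x_1 = 10; x_2 = 4; x_3 = 6; x_4 = 0; x_5 = 2; x_6 = 12; x_7 = 14; x_8 = 8; x_9 = 10.
Since x_9 = x_1 = 10, the sequence is periodic with period 8.

8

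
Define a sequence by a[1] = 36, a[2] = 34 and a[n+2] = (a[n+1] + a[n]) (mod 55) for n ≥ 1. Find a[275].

a[1] = 36; a[2] = 34; a[3] = 15; a[4] = 49; a[5] = 9; a[6] = 3; a[7] = 12; a[8] = 15; a[9] = 27; a[10] = 42; a[11] = 14; a[12] = 1; a[13] = 15; a[14] = 16; a[15] = 31; a[16] = 47; a[17] = 23; a[18] = 15; a[19] = 38; a[20] = 53; a[21] = 36; a[22] = 34.
The sequence repeats with period 20.
(275 - 1) mod 20 = 14, so a[275] = a[15] = 31.

31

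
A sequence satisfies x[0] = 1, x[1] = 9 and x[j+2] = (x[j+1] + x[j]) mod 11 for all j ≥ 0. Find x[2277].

4

x[0] = 1,  x[1] = 9,  x[2] = 10,  x[3] = 8,  x[4] = 7,  x[5] = 4,  x[6] = 0,  x[7] = 4,  x[8] = 4,  x[9] = 8,  x[10] = 1,  x[11] = 9.
Since (x[10], x[11]) = (x[0], x[1]) = (1, 9) (two consecutive terms determine the rest), the sequence is periodic with period 10.
So x[2277] = x[0 + ((2277-0) mod 10)] = x[7] = 4.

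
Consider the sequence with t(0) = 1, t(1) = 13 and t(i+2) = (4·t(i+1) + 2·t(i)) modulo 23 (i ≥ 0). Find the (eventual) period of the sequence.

We have t(0) = 1, t(1) = 13, t(2) = 8, t(3) = 12, t(4) = 18, t(5) = 4, t(6) = 6, t(7) = 9, t(8) = 2, t(9) = 3, t(10) = 16, t(11) = 1, t(12) = 13.
Since (t(11), t(12)) = (t(0), t(1)) = (1, 13) (two consecutive terms determine the rest), the sequence is periodic with period 11.

11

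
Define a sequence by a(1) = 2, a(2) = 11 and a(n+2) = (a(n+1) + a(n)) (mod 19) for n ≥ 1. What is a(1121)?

a(1) = 2; a(2) = 11; a(3) = 13; a(4) = 5; a(5) = 18; a(6) = 4; a(7) = 3; a(8) = 7; a(9) = 10; a(10) = 17; a(11) = 8; a(12) = 6; a(13) = 14; a(14) = 1; a(15) = 15; a(16) = 16; a(17) = 12; a(18) = 9; a(19) = 2; a(20) = 11.
The sequence repeats with period 18.
(1121 - 1) mod 18 = 4, so a(1121) = a(5) = 18.

18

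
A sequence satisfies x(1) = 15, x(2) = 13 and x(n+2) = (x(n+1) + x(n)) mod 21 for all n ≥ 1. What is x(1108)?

Listing terms: x(1) = 15,  x(2) = 13,  x(3) = 7,  x(4) = 20,  x(5) = 6,  x(6) = 5,  x(7) = 11,  x(8) = 16,  x(9) = 6,  x(10) = 1,  x(11) = 7,  x(12) = 8,  x(13) = 15,  x(14) = 2,  x(15) = 17,  x(16) = 19,  x(17) = 15,  x(18) = 13.
Since (x(17), x(18)) = (x(1), x(2)) = (15, 13) (two consecutive terms determine the rest), the sequence is periodic with period 16.
So x(1108) = x(1 + ((1108-1) mod 16)) = x(4) = 20.

20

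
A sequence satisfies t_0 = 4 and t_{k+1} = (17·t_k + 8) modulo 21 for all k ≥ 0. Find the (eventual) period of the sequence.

Listing terms: t_0 = 4; t_1 = 13; t_2 = 19; t_3 = 16; t_4 = 7; t_5 = 1; t_6 = 4.
Since t_6 = t_0 = 4, the sequence is periodic with period 6.

6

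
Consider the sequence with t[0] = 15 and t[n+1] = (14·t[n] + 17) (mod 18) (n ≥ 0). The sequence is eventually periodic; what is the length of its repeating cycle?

Computing terms: t[0] = 15; t[1] = 11; t[2] = 9; t[3] = 17; t[4] = 3; t[5] = 5; t[6] = 15.
Since t[6] = t[0] = 15, the sequence is periodic with period 6.

6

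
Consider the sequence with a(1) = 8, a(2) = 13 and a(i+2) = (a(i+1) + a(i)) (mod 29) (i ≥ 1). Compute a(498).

Listing terms: a(1) = 8; a(2) = 13; a(3) = 21; a(4) = 5; a(5) = 26; a(6) = 2; a(7) = 28; a(8) = 1; a(9) = 0; a(10) = 1; a(11) = 1; a(12) = 2; a(13) = 3; a(14) = 5; a(15) = 8; a(16) = 13.
Since (a(15), a(16)) = (a(1), a(2)) = (8, 13) (two consecutive terms determine the rest), the sequence is periodic with period 14.
So a(498) = a(1 + ((498-1) mod 14)) = a(8) = 1.

1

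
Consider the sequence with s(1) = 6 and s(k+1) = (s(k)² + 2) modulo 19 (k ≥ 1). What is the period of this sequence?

3

Listing terms: s(1) = 6, s(2) = 0, s(3) = 2, s(4) = 6.
The sequence repeats with period 3.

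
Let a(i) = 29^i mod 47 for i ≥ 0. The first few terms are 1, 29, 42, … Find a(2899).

Listing terms: a(0) = 1,  a(1) = 29,  a(2) = 42,  a(3) = 43,  a(4) = 25,  a(5) = 20,  a(6) = 16,  a(7) = 41,  a(8) = 14,  a(9) = 30,  a(10) = 24,  a(11) = 38,  a(12) = 21,  a(13) = 45,  a(14) = 36,  a(15) = 10,  a(16) = 8,  a(17) = 44,  a(18) = 7,  a(19) = 15,  a(20) = 12,  a(21) = 19,  a(22) = 34,  a(23) = 46,  a(24) = 18,  a(25) = 5,  a(26) = 4,  a(27) = 22,  a(28) = 27,  a(29) = 31,  a(30) = 6,  a(31) = 33,  a(32) = 17,  a(33) = 23,  a(34) = 9,  a(35) = 26,  a(36) = 2,  a(37) = 11,  a(38) = 37,  a(39) = 39,  a(40) = 3,  a(41) = 40,  a(42) = 32,  a(43) = 35,  a(44) = 28,  a(45) = 13,  a(46) = 1.
The sequence repeats with period 46.
(2899 - 0) mod 46 = 1, so a(2899) = a(1) = 29.

29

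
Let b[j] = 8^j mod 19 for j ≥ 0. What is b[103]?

8

Listing terms: b[0] = 1; b[1] = 8; b[2] = 7; b[3] = 18; b[4] = 11; b[5] = 12; b[6] = 1.
The sequence repeats with period 6.
(103 - 0) mod 6 = 1, so b[103] = b[1] = 8.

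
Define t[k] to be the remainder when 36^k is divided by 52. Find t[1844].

Computing terms: t[1] = 36,  t[2] = 48,  t[3] = 12,  t[4] = 16,  t[5] = 4,  t[6] = 40,  t[7] = 36.
The sequence repeats with period 6.
(1844 - 1) mod 6 = 1, so t[1844] = t[2] = 48.

48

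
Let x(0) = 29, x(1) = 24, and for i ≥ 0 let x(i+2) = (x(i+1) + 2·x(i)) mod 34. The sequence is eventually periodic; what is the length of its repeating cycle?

8

Computing terms: x(0) = 29, x(1) = 24, x(2) = 14, x(3) = 28, x(4) = 22, x(5) = 10, x(6) = 20, x(7) = 6, x(8) = 12, x(9) = 24, x(10) = 14.
Since (x(9), x(10)) = (x(1), x(2)) = (24, 14) (two consecutive terms determine the rest), the sequence is eventually periodic: after a pre-period of length 1 it cycles with period 8.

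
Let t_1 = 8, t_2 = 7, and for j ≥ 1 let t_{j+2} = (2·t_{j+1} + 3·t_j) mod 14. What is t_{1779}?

10

t_1 = 8, t_2 = 7, t_3 = 10, t_4 = 13, t_5 = 0, t_6 = 11, t_7 = 8, t_8 = 7.
Since (t_7, t_8) = (t_1, t_2) = (8, 7) (two consecutive terms determine the rest), the sequence is periodic with period 6.
So t_{1779} = t_{1 + ((1779-1) mod 6)} = t_3 = 10.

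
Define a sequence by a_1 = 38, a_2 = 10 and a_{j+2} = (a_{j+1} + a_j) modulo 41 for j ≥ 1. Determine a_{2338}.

Listing terms: a_1 = 38; a_2 = 10; a_3 = 7; a_4 = 17; a_5 = 24; a_6 = 0; a_7 = 24; a_8 = 24; a_9 = 7; a_{10} = 31; a_{11} = 38; a_{12} = 28; a_{13} = 25; a_{14} = 12; a_{15} = 37; a_{16} = 8; a_{17} = 4; a_{18} = 12; a_{19} = 16; a_{20} = 28; a_{21} = 3; a_{22} = 31; a_{23} = 34; a_{24} = 24; a_{25} = 17; a_{26} = 0; a_{27} = 17; a_{28} = 17; a_{29} = 34; a_{30} = 10; a_{31} = 3; a_{32} = 13; a_{33} = 16; a_{34} = 29; a_{35} = 4; a_{36} = 33; a_{37} = 37; a_{38} = 29; a_{39} = 25; a_{40} = 13; a_{41} = 38; a_{42} = 10.
Since (a_{41}, a_{42}) = (a_1, a_2) = (38, 10) (two consecutive terms determine the rest), the sequence is periodic with period 40.
So a_{2338} = a_{1 + ((2338-1) mod 40)} = a_{18} = 12.

12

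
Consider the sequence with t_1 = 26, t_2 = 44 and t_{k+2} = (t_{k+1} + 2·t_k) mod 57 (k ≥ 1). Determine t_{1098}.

9

t_1 = 26; t_2 = 44; t_3 = 39; t_4 = 13; t_5 = 34; t_6 = 3; t_7 = 14; t_8 = 20; t_9 = 48; t_{10} = 31; t_{11} = 13; t_{12} = 18; t_{13} = 44; t_{14} = 23; t_{15} = 54; t_{16} = 43; t_{17} = 37; t_{18} = 9; t_{19} = 26; t_{20} = 44.
The sequence repeats with period 18.
So t_{1098} = t_{1 + ((1098-1) mod 18)} = t_{18} = 9.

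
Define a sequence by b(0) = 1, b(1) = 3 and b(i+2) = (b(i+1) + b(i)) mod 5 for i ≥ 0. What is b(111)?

2

b(0) = 1,  b(1) = 3,  b(2) = 4,  b(3) = 2,  b(4) = 1,  b(5) = 3.
The sequence repeats with period 4.
(111 - 0) mod 4 = 3, so b(111) = b(3) = 2.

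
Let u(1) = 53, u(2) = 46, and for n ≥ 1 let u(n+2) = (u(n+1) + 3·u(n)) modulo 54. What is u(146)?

Listing terms: u(1) = 53, u(2) = 46, u(3) = 43, u(4) = 19, u(5) = 40, u(6) = 43, u(7) = 1, u(8) = 22, u(9) = 25, u(10) = 37, u(11) = 4, u(12) = 7, u(13) = 19, u(14) = 40.
Since (u(13), u(14)) = (u(4), u(5)) = (19, 40) (two consecutive terms determine the rest), the sequence is eventually periodic: after a pre-period of length 3 it cycles with period 9.
For n ≥ 4, u(n) depends only on (n - 4) mod 9. (146 - 4) mod 9 = 7, so u(146) = u(11) = 4.

4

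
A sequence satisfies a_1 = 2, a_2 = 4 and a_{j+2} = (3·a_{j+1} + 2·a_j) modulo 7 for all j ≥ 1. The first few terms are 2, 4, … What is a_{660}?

Listing terms: a_1 = 2; a_2 = 4; a_3 = 2; a_4 = 0; a_5 = 4; a_6 = 5; a_7 = 2; a_8 = 2; a_9 = 3; a_{10} = 6; a_{11} = 3; a_{12} = 0; a_{13} = 6; a_{14} = 4; a_{15} = 3; a_{16} = 3; a_{17} = 1; a_{18} = 2; a_{19} = 1; a_{20} = 0; a_{21} = 2; a_{22} = 6; a_{23} = 1; a_{24} = 1; a_{25} = 5; a_{26} = 3; a_{27} = 5; a_{28} = 0; a_{29} = 3; a_{30} = 2; a_{31} = 5; a_{32} = 5; a_{33} = 4; a_{34} = 1; a_{35} = 4; a_{36} = 0; a_{37} = 1; a_{38} = 3; a_{39} = 4; a_{40} = 4; a_{41} = 6; a_{42} = 5; a_{43} = 6; a_{44} = 0; a_{45} = 5; a_{46} = 1; a_{47} = 6; a_{48} = 6; a_{49} = 2; a_{50} = 4.
The sequence repeats with period 48.
(660 - 1) mod 48 = 35, so a_{660} = a_{36} = 0.

0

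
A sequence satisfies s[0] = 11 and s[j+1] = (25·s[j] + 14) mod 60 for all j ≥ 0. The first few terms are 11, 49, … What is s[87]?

29

Computing terms: s[0] = 11; s[1] = 49; s[2] = 39; s[3] = 29; s[4] = 19; s[5] = 9; s[6] = 59; s[7] = 49.
Since s[7] = s[1] = 49, the sequence is eventually periodic: after a pre-period of length 1 it cycles with period 6.
For j ≥ 1, s[j] depends only on (j - 1) mod 6. (87 - 1) mod 6 = 2, so s[87] = s[3] = 29.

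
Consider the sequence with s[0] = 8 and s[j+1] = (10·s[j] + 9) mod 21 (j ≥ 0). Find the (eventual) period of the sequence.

6

We have s[0] = 8; s[1] = 5; s[2] = 17; s[3] = 11; s[4] = 14; s[5] = 2; s[6] = 8.
The sequence repeats with period 6.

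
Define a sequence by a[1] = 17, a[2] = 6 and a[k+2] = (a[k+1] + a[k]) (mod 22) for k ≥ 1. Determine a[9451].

17

Listing terms: a[1] = 17, a[2] = 6, a[3] = 1, a[4] = 7, a[5] = 8, a[6] = 15, a[7] = 1, a[8] = 16, a[9] = 17, a[10] = 11, a[11] = 6, a[12] = 17, a[13] = 1, a[14] = 18, a[15] = 19, a[16] = 15, a[17] = 12, a[18] = 5, a[19] = 17, a[20] = 0, a[21] = 17, a[22] = 17, a[23] = 12, a[24] = 7, a[25] = 19, a[26] = 4, a[27] = 1, a[28] = 5, a[29] = 6, a[30] = 11, a[31] = 17, a[32] = 6.
The sequence repeats with period 30.
(9451 - 1) mod 30 = 0, so a[9451] = a[1] = 17.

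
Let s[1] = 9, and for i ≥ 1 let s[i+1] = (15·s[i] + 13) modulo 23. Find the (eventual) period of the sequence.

22

Computing terms: s[1] = 9, s[2] = 10, s[3] = 2, s[4] = 20, s[5] = 14, s[6] = 16, s[7] = 0, s[8] = 13, s[9] = 1, s[10] = 5, s[11] = 19, s[12] = 22, s[13] = 21, s[14] = 6, s[15] = 11, s[16] = 17, s[17] = 15, s[18] = 8, s[19] = 18, s[20] = 7, s[21] = 3, s[22] = 12, s[23] = 9.
Since s[23] = s[1] = 9, the sequence is periodic with period 22.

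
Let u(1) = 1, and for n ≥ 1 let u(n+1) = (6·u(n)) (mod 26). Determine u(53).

We have u(1) = 1; u(2) = 6; u(3) = 10; u(4) = 8; u(5) = 22; u(6) = 2; u(7) = 12; u(8) = 20; u(9) = 16; u(10) = 18; u(11) = 4; u(12) = 24; u(13) = 14; u(14) = 6.
Since u(14) = u(2) = 6, the sequence is eventually periodic: after a pre-period of length 1 it cycles with period 12.
For n ≥ 2, u(n) depends only on (n - 2) mod 12. (53 - 2) mod 12 = 3, so u(53) = u(5) = 22.

22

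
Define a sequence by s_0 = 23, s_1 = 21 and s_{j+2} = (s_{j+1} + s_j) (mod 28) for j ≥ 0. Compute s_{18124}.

Listing terms: s_0 = 23, s_1 = 21, s_2 = 16, s_3 = 9, s_4 = 25, s_5 = 6, s_6 = 3, s_7 = 9, s_8 = 12, s_9 = 21, s_{10} = 5, s_{11} = 26, s_{12} = 3, s_{13} = 1, s_{14} = 4, s_{15} = 5, s_{16} = 9, s_{17} = 14, s_{18} = 23, s_{19} = 9, s_{20} = 4, s_{21} = 13, s_{22} = 17, s_{23} = 2, s_{24} = 19, s_{25} = 21, s_{26} = 12, s_{27} = 5, s_{28} = 17, s_{29} = 22, s_{30} = 11, s_{31} = 5, s_{32} = 16, s_{33} = 21, s_{34} = 9, s_{35} = 2, s_{36} = 11, s_{37} = 13, s_{38} = 24, s_{39} = 9, s_{40} = 5, s_{41} = 14, s_{42} = 19, s_{43} = 5, s_{44} = 24, s_{45} = 1, s_{46} = 25, s_{47} = 26, s_{48} = 23, s_{49} = 21.
Since (s_{48}, s_{49}) = (s_0, s_1) = (23, 21) (two consecutive terms determine the rest), the sequence is periodic with period 48.
So s_{18124} = s_{0 + ((18124-0) mod 48)} = s_{28} = 17.

17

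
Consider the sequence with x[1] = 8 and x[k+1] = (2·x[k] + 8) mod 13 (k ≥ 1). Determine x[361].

8

Computing terms: x[1] = 8; x[2] = 11; x[3] = 4; x[4] = 3; x[5] = 1; x[6] = 10; x[7] = 2; x[8] = 12; x[9] = 6; x[10] = 7; x[11] = 9; x[12] = 0; x[13] = 8.
Since x[13] = x[1] = 8, the sequence is periodic with period 12.
So x[361] = x[1 + ((361-1) mod 12)] = x[1] = 8.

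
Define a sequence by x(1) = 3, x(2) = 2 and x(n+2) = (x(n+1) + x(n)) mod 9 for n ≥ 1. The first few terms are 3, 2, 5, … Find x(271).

4

Listing terms: x(1) = 3, x(2) = 2, x(3) = 5, x(4) = 7, x(5) = 3, x(6) = 1, x(7) = 4, x(8) = 5, x(9) = 0, x(10) = 5, x(11) = 5, x(12) = 1, x(13) = 6, x(14) = 7, x(15) = 4, x(16) = 2, x(17) = 6, x(18) = 8, x(19) = 5, x(20) = 4, x(21) = 0, x(22) = 4, x(23) = 4, x(24) = 8, x(25) = 3, x(26) = 2.
Since (x(25), x(26)) = (x(1), x(2)) = (3, 2) (two consecutive terms determine the rest), the sequence is periodic with period 24.
So x(271) = x(1 + ((271-1) mod 24)) = x(7) = 4.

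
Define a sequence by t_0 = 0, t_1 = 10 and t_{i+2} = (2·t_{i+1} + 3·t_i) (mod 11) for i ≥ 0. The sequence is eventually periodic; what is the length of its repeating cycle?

10

We have t_0 = 0,  t_1 = 10,  t_2 = 9,  t_3 = 4,  t_4 = 2,  t_5 = 5,  t_6 = 5,  t_7 = 3,  t_8 = 10,  t_9 = 7,  t_{10} = 0,  t_{11} = 10.
Since (t_{10}, t_{11}) = (t_0, t_1) = (0, 10) (two consecutive terms determine the rest), the sequence is periodic with period 10.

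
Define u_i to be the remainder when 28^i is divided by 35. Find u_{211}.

7

We have u_0 = 1; u_1 = 28; u_2 = 14; u_3 = 7; u_4 = 21; u_5 = 28.
Since u_5 = u_1 = 28, the sequence is eventually periodic: after a pre-period of length 1 it cycles with period 4.
For i ≥ 1, u_i depends only on (i - 1) mod 4. (211 - 1) mod 4 = 2, so u_{211} = u_3 = 7.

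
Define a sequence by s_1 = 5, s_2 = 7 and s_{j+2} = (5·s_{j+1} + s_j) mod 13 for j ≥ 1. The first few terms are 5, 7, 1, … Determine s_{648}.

8

Computing terms: s_1 = 5, s_2 = 7, s_3 = 1, s_4 = 12, s_5 = 9, s_6 = 5, s_7 = 8, s_8 = 6, s_9 = 12, s_{10} = 1, s_{11} = 4, s_{12} = 8, s_{13} = 5, s_{14} = 7.
Since (s_{13}, s_{14}) = (s_1, s_2) = (5, 7) (two consecutive terms determine the rest), the sequence is periodic with period 12.
So s_{648} = s_{1 + ((648-1) mod 12)} = s_{12} = 8.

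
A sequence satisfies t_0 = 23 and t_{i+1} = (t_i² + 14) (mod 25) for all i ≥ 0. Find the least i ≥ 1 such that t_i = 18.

1

t_0 = 23, t_1 = 18, t_2 = 13, t_3 = 8, t_4 = 3, t_5 = 23.
Since t_5 = t_0 = 23, the sequence is periodic with period 5.
The value 18 first appears (with i ≥ 1) at t_1.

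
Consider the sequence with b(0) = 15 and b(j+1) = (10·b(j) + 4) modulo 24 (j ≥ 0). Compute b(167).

Computing terms: b(0) = 15, b(1) = 10, b(2) = 8, b(3) = 12, b(4) = 4, b(5) = 20, b(6) = 12.
Since b(6) = b(3) = 12, the sequence is eventually periodic: after a pre-period of length 3 it cycles with period 3.
For j ≥ 3, b(j) depends only on (j - 3) mod 3. (167 - 3) mod 3 = 2, so b(167) = b(5) = 20.

20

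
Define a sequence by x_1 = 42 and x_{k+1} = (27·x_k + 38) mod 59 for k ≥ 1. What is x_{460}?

We have x_1 = 42; x_2 = 51; x_3 = 58; x_4 = 11; x_5 = 40; x_6 = 56; x_7 = 16; x_8 = 57; x_9 = 43; x_{10} = 19; x_{11} = 20; x_{12} = 47; x_{13} = 9; x_{14} = 45; x_{15} = 14; x_{16} = 3; x_{17} = 1; x_{18} = 6; x_{19} = 23; x_{20} = 10; x_{21} = 13; x_{22} = 35; x_{23} = 39; x_{24} = 29; x_{25} = 54; x_{26} = 21; x_{27} = 15; x_{28} = 30; x_{29} = 22; x_{30} = 42.
The sequence repeats with period 29.
So x_{460} = x_{1 + ((460-1) mod 29)} = x_{25} = 54.

54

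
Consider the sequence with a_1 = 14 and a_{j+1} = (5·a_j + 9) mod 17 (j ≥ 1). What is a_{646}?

We have a_1 = 14; a_2 = 11; a_3 = 13; a_4 = 6; a_5 = 5; a_6 = 0; a_7 = 9; a_8 = 3; a_9 = 7; a_{10} = 10; a_{11} = 8; a_{12} = 15; a_{13} = 16; a_{14} = 4; a_{15} = 12; a_{16} = 1; a_{17} = 14.
Since a_{17} = a_1 = 14, the sequence is periodic with period 16.
So a_{646} = a_{1 + ((646-1) mod 16)} = a_6 = 0.

0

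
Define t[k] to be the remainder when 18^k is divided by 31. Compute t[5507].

14

t[1] = 18,  t[2] = 14,  t[3] = 4,  t[4] = 10,  t[5] = 25,  t[6] = 16,  t[7] = 9,  t[8] = 7,  t[9] = 2,  t[10] = 5,  t[11] = 28,  t[12] = 8,  t[13] = 20,  t[14] = 19,  t[15] = 1,  t[16] = 18.
Since t[16] = t[1] = 18, the sequence is periodic with period 15.
(5507 - 1) mod 15 = 1, so t[5507] = t[2] = 14.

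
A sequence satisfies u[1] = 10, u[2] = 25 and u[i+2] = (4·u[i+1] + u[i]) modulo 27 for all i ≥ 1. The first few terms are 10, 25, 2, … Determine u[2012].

24

Listing terms: u[1] = 10, u[2] = 25, u[3] = 2, u[4] = 6, u[5] = 26, u[6] = 2, u[7] = 7, u[8] = 3, u[9] = 19, u[10] = 25, u[11] = 11, u[12] = 15, u[13] = 17, u[14] = 2, u[15] = 25, u[16] = 21, u[17] = 1, u[18] = 25, u[19] = 20, u[20] = 24, u[21] = 8, u[22] = 2, u[23] = 16, u[24] = 12, u[25] = 10, u[26] = 25.
The sequence repeats with period 24.
(2012 - 1) mod 24 = 19, so u[2012] = u[20] = 24.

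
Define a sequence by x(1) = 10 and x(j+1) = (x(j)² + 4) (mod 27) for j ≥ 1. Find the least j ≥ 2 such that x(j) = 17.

10

Listing terms: x(1) = 10,  x(2) = 23,  x(3) = 20,  x(4) = 26,  x(5) = 5,  x(6) = 2,  x(7) = 8,  x(8) = 14,  x(9) = 11,  x(10) = 17,  x(11) = 23.
Since x(11) = x(2) = 23, the sequence is eventually periodic: after a pre-period of length 1 it cycles with period 9.
The value 17 first appears (with j ≥ 2) at x(10).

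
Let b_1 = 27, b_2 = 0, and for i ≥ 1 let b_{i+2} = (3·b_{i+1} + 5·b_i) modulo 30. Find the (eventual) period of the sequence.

Computing terms: b_1 = 27, b_2 = 0, b_3 = 15, b_4 = 15, b_5 = 0, b_6 = 15.
Since (b_5, b_6) = (b_2, b_3) = (0, 15) (two consecutive terms determine the rest), the sequence is eventually periodic: after a pre-period of length 1 it cycles with period 3.

3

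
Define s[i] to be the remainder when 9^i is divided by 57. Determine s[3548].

We have s[1] = 9,  s[2] = 24,  s[3] = 45,  s[4] = 6,  s[5] = 54,  s[6] = 30,  s[7] = 42,  s[8] = 36,  s[9] = 39,  s[10] = 9.
Since s[10] = s[1] = 9, the sequence is periodic with period 9.
(3548 - 1) mod 9 = 1, so s[3548] = s[2] = 24.

24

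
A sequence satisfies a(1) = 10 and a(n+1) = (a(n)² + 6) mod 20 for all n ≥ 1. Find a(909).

a(1) = 10; a(2) = 6; a(3) = 2; a(4) = 10.
Since a(4) = a(1) = 10, the sequence is periodic with period 3.
(909 - 1) mod 3 = 2, so a(909) = a(3) = 2.

2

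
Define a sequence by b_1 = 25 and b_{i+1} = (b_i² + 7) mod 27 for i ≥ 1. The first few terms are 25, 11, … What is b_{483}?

20

Listing terms: b_1 = 25; b_2 = 11; b_3 = 20; b_4 = 2; b_5 = 11.
Since b_5 = b_2 = 11, the sequence is eventually periodic: after a pre-period of length 1 it cycles with period 3.
For i ≥ 2, b_i depends only on (i - 2) mod 3. (483 - 2) mod 3 = 1, so b_{483} = b_3 = 20.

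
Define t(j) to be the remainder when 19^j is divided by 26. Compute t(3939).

We have t(1) = 19; t(2) = 23; t(3) = 21; t(4) = 9; t(5) = 15; t(6) = 25; t(7) = 7; t(8) = 3; t(9) = 5; t(10) = 17; t(11) = 11; t(12) = 1; t(13) = 19.
Since t(13) = t(1) = 19, the sequence is periodic with period 12.
So t(3939) = t(1 + ((3939-1) mod 12)) = t(3) = 21.

21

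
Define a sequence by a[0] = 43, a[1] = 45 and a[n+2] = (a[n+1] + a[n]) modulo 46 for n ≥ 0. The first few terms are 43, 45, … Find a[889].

a[0] = 43,  a[1] = 45,  a[2] = 42,  a[3] = 41,  a[4] = 37,  a[5] = 32,  a[6] = 23,  a[7] = 9,  a[8] = 32,  a[9] = 41,  a[10] = 27,  a[11] = 22,  a[12] = 3,  a[13] = 25,  a[14] = 28,  a[15] = 7,  a[16] = 35,  a[17] = 42,  a[18] = 31,  a[19] = 27,  a[20] = 12,  a[21] = 39,  a[22] = 5,  a[23] = 44,  a[24] = 3,  a[25] = 1,  a[26] = 4,  a[27] = 5,  a[28] = 9,  a[29] = 14,  a[30] = 23,  a[31] = 37,  a[32] = 14,  a[33] = 5,  a[34] = 19,  a[35] = 24,  a[36] = 43,  a[37] = 21,  a[38] = 18,  a[39] = 39,  a[40] = 11,  a[41] = 4,  a[42] = 15,  a[43] = 19,  a[44] = 34,  a[45] = 7,  a[46] = 41,  a[47] = 2,  a[48] = 43,  a[49] = 45.
The sequence repeats with period 48.
(889 - 0) mod 48 = 25, so a[889] = a[25] = 1.

1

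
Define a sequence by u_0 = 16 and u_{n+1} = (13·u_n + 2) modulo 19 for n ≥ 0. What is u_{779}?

Listing terms: u_0 = 16,  u_1 = 1,  u_2 = 15,  u_3 = 7,  u_4 = 17,  u_5 = 14,  u_6 = 13,  u_7 = 0,  u_8 = 2,  u_9 = 9,  u_{10} = 5,  u_{11} = 10,  u_{12} = 18,  u_{13} = 8,  u_{14} = 11,  u_{15} = 12,  u_{16} = 6,  u_{17} = 4,  u_{18} = 16.
The sequence repeats with period 18.
So u_{779} = u_{0 + ((779-0) mod 18)} = u_5 = 14.

14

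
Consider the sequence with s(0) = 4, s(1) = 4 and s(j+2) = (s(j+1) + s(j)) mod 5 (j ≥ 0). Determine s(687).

4

s(0) = 4,  s(1) = 4,  s(2) = 3,  s(3) = 2,  s(4) = 0,  s(5) = 2,  s(6) = 2,  s(7) = 4,  s(8) = 1,  s(9) = 0,  s(10) = 1,  s(11) = 1,  s(12) = 2,  s(13) = 3,  s(14) = 0,  s(15) = 3,  s(16) = 3,  s(17) = 1,  s(18) = 4,  s(19) = 0,  s(20) = 4,  s(21) = 4.
Since (s(20), s(21)) = (s(0), s(1)) = (4, 4) (two consecutive terms determine the rest), the sequence is periodic with period 20.
(687 - 0) mod 20 = 7, so s(687) = s(7) = 4.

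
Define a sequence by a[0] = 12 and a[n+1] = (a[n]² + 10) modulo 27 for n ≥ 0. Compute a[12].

5

Listing terms: a[0] = 12; a[1] = 19; a[2] = 20; a[3] = 5; a[4] = 8; a[5] = 20.
Since a[5] = a[2] = 20, the sequence is eventually periodic: after a pre-period of length 2 it cycles with period 3.
For n ≥ 2, a[n] depends only on (n - 2) mod 3. (12 - 2) mod 3 = 1, so a[12] = a[3] = 5.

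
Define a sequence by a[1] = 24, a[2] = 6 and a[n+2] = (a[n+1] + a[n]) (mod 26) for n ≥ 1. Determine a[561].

24

a[1] = 24; a[2] = 6; a[3] = 4; a[4] = 10; a[5] = 14; a[6] = 24; a[7] = 12; a[8] = 10; a[9] = 22; a[10] = 6; a[11] = 2; a[12] = 8; a[13] = 10; a[14] = 18; a[15] = 2; a[16] = 20; a[17] = 22; a[18] = 16; a[19] = 12; a[20] = 2; a[21] = 14; a[22] = 16; a[23] = 4; a[24] = 20; a[25] = 24; a[26] = 18; a[27] = 16; a[28] = 8; a[29] = 24; a[30] = 6.
The sequence repeats with period 28.
(561 - 1) mod 28 = 0, so a[561] = a[1] = 24.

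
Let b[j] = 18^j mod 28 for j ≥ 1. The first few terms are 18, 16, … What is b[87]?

8

Listing terms: b[1] = 18; b[2] = 16; b[3] = 8; b[4] = 4; b[5] = 16.
Since b[5] = b[2] = 16, the sequence is eventually periodic: after a pre-period of length 1 it cycles with period 3.
For j ≥ 2, b[j] depends only on (j - 2) mod 3. (87 - 2) mod 3 = 1, so b[87] = b[3] = 8.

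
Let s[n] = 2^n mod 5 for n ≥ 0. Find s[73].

Computing terms: s[0] = 1, s[1] = 2, s[2] = 4, s[3] = 3, s[4] = 1.
The sequence repeats with period 4.
(73 - 0) mod 4 = 1, so s[73] = s[1] = 2.

2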